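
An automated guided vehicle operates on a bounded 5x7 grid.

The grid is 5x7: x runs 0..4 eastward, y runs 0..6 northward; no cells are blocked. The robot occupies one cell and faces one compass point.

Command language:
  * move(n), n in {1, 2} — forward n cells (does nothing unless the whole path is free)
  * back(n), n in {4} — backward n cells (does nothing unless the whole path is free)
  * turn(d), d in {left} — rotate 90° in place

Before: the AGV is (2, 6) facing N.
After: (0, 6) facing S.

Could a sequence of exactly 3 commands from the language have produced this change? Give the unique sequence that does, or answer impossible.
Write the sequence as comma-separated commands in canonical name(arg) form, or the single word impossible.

turn(left), move(2), turn(left)

key: cell and facing (now S) both changed — the 3 commands mix motion and turning
start: (2, 6) facing N
1. turn(left) → (2, 6) facing W
2. move(2) → (0, 6) facing W
3. turn(left) → (0, 6) facing S
no rival 3-sequence matches.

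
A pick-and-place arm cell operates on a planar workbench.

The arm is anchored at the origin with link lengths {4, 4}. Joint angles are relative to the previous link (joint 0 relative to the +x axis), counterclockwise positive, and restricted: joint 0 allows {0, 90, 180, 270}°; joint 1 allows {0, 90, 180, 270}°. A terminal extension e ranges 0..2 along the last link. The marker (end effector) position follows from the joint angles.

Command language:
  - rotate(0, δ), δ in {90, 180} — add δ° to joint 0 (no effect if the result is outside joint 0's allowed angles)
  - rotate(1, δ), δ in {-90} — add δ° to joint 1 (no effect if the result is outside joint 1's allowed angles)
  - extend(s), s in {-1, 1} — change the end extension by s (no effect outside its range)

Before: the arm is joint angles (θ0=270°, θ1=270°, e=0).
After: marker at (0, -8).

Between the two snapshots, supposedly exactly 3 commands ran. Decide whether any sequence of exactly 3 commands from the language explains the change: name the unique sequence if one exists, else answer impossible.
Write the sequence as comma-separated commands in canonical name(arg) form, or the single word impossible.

rotate(1, -90), rotate(1, -90), rotate(1, -90)

start: joint angles (θ0=270°, θ1=270°, e=0)
t=1 rotate(1, -90) ⇒ joint angles (θ0=270°, θ1=180°, e=0)
t=2 rotate(1, -90) ⇒ joint angles (θ0=270°, θ1=90°, e=0)
t=3 rotate(1, -90) ⇒ joint angles (θ0=270°, θ1=0°, e=0)
all 125 alternatives checked — unique.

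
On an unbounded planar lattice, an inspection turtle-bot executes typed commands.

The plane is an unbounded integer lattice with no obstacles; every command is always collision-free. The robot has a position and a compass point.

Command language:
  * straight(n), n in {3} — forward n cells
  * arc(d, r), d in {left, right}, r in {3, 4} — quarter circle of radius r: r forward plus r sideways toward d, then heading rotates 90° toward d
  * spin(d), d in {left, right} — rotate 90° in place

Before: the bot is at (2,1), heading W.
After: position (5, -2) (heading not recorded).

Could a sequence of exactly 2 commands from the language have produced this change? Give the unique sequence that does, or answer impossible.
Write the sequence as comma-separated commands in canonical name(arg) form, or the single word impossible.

key: running arc(left, 3) before spin(left) would end elsewhere — order is forced
start: at (2,1), heading W
t=1 spin(left) ⇒ at (2,1), heading S
t=2 arc(left, 3) ⇒ at (5,-2), heading E
all 49 alternatives checked — unique.

spin(left), arc(left, 3)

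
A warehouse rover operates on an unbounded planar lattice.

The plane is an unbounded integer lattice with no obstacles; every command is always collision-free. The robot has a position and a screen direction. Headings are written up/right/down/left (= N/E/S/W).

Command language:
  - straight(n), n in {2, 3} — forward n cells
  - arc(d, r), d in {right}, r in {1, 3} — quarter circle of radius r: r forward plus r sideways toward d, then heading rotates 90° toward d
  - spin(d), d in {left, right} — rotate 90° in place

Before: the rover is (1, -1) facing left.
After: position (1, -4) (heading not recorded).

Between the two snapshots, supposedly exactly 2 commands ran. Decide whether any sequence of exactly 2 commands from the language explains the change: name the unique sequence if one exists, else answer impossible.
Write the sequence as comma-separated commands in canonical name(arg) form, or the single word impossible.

spin(left), straight(3)

key: order matters: swapping spin(left) and straight(3) lands elsewhere
begin: (1, -1) facing left
[1] after spin(left): (1, -1) facing down
[2] after straight(3): (1, -4) facing down
all 36 alternatives checked — unique.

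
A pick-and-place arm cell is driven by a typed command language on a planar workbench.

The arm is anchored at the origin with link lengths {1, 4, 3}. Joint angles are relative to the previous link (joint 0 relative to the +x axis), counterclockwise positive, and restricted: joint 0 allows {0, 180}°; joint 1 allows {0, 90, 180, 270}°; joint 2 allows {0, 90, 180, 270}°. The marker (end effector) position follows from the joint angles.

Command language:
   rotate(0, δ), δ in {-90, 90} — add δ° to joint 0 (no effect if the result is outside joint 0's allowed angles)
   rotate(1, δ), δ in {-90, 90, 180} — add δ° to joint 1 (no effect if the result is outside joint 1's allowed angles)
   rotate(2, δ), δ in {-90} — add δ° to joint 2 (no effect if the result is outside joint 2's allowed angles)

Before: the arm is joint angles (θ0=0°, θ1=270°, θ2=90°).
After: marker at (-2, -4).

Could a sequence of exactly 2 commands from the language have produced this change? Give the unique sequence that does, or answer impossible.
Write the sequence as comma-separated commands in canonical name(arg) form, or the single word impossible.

start: joint angles (θ0=0°, θ1=270°, θ2=90°)
1. rotate(2, -90) → joint angles (θ0=0°, θ1=270°, θ2=0°)
2. rotate(2, -90) → joint angles (θ0=0°, θ1=270°, θ2=270°)
all 36 alternatives checked — unique.

rotate(2, -90), rotate(2, -90)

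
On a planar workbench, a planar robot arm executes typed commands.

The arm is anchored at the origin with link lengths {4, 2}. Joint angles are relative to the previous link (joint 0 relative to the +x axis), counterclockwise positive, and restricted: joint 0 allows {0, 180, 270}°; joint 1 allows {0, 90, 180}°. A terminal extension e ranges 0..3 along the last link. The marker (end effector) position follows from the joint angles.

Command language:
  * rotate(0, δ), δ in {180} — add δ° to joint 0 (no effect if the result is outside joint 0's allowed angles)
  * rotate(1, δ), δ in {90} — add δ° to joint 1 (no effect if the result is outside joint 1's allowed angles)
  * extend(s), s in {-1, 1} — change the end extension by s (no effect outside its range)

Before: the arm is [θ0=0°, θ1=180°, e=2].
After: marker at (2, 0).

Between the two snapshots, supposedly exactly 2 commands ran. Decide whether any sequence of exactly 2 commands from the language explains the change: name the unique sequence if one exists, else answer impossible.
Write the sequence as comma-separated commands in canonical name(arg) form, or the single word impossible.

extend(-1), extend(-1)

from: [θ0=0°, θ1=180°, e=2]
[1] after extend(-1): [θ0=0°, θ1=180°, e=1]
[2] after extend(-1): [θ0=0°, θ1=180°, e=0]
no rival 2-sequence matches.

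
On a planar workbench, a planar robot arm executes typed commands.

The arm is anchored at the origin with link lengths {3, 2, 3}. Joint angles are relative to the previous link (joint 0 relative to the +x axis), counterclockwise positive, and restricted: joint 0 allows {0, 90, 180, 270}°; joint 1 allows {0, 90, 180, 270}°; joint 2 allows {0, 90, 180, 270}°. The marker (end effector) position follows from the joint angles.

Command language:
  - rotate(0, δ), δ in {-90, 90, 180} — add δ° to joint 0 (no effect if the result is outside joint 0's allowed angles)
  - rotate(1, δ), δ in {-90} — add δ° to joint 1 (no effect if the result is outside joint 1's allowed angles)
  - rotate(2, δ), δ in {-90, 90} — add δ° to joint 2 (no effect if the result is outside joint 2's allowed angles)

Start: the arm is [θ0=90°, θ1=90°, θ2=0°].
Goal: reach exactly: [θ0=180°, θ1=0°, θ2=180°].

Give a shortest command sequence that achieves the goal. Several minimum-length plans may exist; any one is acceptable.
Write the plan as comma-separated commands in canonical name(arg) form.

initial: [θ0=90°, θ1=90°, θ2=0°]
1. rotate(2, 90) → [θ0=90°, θ1=90°, θ2=90°]
2. rotate(2, 90) → [θ0=90°, θ1=90°, θ2=180°]
3. rotate(0, 90) → [θ0=180°, θ1=90°, θ2=180°]
4. rotate(1, -90) → [θ0=180°, θ1=0°, θ2=180°]
shorter routes all fall short; 4 is best.

rotate(2, 90), rotate(2, 90), rotate(0, 90), rotate(1, -90)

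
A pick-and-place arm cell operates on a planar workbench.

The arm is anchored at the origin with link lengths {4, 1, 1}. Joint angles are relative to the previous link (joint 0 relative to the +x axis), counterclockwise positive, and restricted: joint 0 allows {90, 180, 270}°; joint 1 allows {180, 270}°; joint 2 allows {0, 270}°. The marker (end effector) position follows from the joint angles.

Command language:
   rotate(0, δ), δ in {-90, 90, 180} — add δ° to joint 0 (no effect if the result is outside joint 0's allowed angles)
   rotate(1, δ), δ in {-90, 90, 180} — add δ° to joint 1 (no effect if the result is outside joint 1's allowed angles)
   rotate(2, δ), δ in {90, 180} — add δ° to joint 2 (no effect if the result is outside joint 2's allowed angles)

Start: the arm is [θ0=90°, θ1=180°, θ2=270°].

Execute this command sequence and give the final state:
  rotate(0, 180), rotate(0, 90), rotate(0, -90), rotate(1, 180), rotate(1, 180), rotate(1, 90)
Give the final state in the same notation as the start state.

[θ0=180°, θ1=270°, θ2=270°]

initial: [θ0=90°, θ1=180°, θ2=270°]
step 1 (rotate(0, 180)): [θ0=270°, θ1=180°, θ2=270°]
step 2 (rotate(0, 90)): [θ0=270°, θ1=180°, θ2=270°]
step 3 (rotate(0, -90)): [θ0=180°, θ1=180°, θ2=270°]
step 4 (rotate(1, 180)): [θ0=180°, θ1=180°, θ2=270°]
step 5 (rotate(1, 180)): [θ0=180°, θ1=180°, θ2=270°]
step 6 (rotate(1, 90)): [θ0=180°, θ1=270°, θ2=270°]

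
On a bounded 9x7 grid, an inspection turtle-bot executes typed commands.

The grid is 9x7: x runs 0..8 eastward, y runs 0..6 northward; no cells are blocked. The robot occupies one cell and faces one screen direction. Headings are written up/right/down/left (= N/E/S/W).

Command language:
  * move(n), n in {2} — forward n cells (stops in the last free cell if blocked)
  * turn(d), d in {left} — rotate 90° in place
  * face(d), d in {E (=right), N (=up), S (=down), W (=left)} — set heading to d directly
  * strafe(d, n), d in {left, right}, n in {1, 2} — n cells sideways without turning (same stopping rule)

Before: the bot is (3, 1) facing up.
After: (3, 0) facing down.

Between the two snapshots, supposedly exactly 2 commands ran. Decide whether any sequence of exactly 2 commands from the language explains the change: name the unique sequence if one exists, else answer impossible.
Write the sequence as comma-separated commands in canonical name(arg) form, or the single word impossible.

key: move(2) runs into the grid edge before its full distance
start: (3, 1) facing up
1. face(S) → (3, 1) facing down
2. move(2) → (3, 0) facing down
uniquely the one of 100 2-step routes that fits.

face(S), move(2)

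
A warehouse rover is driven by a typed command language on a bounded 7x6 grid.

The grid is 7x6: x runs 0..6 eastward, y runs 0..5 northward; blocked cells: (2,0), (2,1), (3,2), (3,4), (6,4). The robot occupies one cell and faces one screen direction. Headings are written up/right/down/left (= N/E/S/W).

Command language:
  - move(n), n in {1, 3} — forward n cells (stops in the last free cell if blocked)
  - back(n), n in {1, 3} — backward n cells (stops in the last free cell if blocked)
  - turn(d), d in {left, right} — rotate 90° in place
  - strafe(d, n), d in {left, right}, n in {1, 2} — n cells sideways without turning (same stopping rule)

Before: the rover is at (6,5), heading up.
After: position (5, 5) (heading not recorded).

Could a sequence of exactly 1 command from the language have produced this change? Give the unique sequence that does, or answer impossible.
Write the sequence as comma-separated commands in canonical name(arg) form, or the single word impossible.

t0: at (6,5), heading up
[1] after strafe(left, 1): at (5,5), heading up
uniquely the one of 10 1-step routes that fits.

strafe(left, 1)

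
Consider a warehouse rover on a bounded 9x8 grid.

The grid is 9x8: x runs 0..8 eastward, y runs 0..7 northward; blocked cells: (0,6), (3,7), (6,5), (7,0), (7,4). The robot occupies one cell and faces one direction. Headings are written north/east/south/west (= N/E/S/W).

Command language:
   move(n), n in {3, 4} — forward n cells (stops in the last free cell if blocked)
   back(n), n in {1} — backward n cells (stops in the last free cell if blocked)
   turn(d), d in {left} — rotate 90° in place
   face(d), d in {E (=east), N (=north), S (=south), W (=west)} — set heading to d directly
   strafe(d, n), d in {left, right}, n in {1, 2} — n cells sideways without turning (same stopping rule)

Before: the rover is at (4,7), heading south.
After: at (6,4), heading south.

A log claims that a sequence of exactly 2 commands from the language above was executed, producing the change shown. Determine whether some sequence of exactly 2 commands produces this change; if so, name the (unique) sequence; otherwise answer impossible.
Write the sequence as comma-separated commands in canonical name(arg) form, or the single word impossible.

key: order matters: swapping move(3) and strafe(left, 2) lands elsewhere
t0: at (4,7), heading south
1. move(3) → at (4,4), heading south
2. strafe(left, 2) → at (6,4), heading south
no other 2-command option fits: unique.

move(3), strafe(left, 2)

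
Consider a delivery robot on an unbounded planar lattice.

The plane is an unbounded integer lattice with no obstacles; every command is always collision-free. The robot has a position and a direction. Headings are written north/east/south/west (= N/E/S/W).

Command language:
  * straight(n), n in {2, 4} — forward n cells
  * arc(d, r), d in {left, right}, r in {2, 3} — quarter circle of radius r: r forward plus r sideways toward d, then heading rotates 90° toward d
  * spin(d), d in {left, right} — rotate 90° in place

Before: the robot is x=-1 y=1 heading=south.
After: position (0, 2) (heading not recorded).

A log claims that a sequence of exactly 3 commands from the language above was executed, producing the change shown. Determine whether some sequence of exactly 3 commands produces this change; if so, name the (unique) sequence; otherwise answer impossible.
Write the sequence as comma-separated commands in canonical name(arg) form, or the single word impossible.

arc(right, 2), spin(right), arc(right, 3)

key: order matters: swapping arc(right, 2) and arc(right, 3) lands elsewhere
from: x=-1 y=1 heading=south
[1] after arc(right, 2): x=-3 y=-1 heading=west
[2] after spin(right): x=-3 y=-1 heading=north
[3] after arc(right, 3): x=0 y=2 heading=east
no rival 3-sequence matches.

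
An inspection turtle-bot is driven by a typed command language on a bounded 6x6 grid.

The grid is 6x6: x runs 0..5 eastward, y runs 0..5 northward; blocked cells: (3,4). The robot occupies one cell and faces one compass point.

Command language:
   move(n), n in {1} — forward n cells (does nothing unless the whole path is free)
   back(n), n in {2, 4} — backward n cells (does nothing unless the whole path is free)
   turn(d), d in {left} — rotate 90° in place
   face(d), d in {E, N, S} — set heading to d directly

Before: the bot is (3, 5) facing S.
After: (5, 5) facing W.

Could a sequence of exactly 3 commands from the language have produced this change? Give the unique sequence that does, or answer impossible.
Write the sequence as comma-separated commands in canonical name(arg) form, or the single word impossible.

face(N), turn(left), back(2)

key: position moved to (5,5) AND the heading swung to W — translation plus rotation needed
from: (3, 5) facing S
1. face(N) → (3, 5) facing N
2. turn(left) → (3, 5) facing W
3. back(2) → (5, 5) facing W
all 343 alternatives checked — unique.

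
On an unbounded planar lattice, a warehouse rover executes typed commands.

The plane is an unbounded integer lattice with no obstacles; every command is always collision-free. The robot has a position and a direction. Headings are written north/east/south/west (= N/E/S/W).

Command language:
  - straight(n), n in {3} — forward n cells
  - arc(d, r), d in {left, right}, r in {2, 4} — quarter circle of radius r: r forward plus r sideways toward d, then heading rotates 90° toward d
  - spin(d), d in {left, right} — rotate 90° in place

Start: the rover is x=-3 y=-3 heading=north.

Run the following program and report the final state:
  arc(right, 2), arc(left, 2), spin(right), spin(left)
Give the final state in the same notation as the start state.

x=1 y=1 heading=north

t0: x=-3 y=-3 heading=north
[1] after arc(right, 2): x=-1 y=-1 heading=east
[2] after arc(left, 2): x=1 y=1 heading=north
[3] after spin(right): x=1 y=1 heading=east
[4] after spin(left): x=1 y=1 heading=north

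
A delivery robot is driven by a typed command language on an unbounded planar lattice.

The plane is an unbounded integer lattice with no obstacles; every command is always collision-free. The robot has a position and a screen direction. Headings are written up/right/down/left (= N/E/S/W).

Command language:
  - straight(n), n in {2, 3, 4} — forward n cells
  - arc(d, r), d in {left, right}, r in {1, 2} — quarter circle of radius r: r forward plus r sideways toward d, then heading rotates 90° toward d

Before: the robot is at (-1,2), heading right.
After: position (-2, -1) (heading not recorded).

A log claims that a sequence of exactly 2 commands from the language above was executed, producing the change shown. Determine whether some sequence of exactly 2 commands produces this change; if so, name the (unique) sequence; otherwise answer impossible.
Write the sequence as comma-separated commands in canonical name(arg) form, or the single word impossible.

arc(right, 1), arc(right, 2)

key: running arc(right, 2) before arc(right, 1) would end elsewhere — order is forced
begin: at (-1,2), heading right
t=1 arc(right, 1) ⇒ at (0,1), heading down
t=2 arc(right, 2) ⇒ at (-2,-1), heading left
uniquely the one of 49 2-step routes that fits.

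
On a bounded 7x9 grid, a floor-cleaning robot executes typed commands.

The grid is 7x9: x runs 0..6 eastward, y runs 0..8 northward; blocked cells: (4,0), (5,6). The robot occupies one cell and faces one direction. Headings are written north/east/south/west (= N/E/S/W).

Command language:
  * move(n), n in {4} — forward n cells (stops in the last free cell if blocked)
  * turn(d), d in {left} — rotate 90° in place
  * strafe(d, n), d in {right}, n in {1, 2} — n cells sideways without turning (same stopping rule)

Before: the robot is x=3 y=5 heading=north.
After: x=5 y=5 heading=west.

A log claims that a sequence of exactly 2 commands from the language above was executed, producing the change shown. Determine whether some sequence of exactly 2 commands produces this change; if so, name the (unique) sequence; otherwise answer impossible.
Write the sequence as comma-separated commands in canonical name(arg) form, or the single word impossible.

strafe(right, 2), turn(left)

key: order matters: swapping strafe(right, 2) and turn(left) lands elsewhere
from: x=3 y=5 heading=north
1. strafe(right, 2) → x=5 y=5 heading=north
2. turn(left) → x=5 y=5 heading=west
uniquely the one of 16 2-step routes that fits.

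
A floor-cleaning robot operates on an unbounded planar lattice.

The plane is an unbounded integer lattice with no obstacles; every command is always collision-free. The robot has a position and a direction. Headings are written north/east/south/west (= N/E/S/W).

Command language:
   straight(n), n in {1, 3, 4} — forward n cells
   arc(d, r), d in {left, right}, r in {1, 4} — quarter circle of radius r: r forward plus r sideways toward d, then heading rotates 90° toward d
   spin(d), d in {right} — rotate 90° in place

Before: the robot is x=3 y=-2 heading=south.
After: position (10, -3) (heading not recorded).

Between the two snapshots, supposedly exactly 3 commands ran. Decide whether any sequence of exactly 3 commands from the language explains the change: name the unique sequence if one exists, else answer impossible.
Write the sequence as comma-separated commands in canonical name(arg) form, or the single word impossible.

key: running straight(3) before arc(left, 1) would end elsewhere — order is forced
begin: x=3 y=-2 heading=south
step 1 (arc(left, 1)): x=4 y=-3 heading=east
step 2 (straight(3)): x=7 y=-3 heading=east
step 3 (straight(3)): x=10 y=-3 heading=east
uniquely the one of 512 3-step routes that fits.

arc(left, 1), straight(3), straight(3)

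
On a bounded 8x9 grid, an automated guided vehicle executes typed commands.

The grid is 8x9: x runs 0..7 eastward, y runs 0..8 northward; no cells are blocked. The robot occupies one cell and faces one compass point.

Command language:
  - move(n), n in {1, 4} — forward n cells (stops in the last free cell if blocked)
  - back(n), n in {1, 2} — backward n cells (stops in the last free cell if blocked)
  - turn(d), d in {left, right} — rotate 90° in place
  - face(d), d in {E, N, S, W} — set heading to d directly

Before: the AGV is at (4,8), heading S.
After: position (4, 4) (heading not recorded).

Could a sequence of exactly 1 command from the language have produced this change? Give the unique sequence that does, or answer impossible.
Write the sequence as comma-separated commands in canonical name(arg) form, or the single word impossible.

move(4)

start: at (4,8), heading S
[1] after move(4): at (4,4), heading S
no other 1-command option fits: unique.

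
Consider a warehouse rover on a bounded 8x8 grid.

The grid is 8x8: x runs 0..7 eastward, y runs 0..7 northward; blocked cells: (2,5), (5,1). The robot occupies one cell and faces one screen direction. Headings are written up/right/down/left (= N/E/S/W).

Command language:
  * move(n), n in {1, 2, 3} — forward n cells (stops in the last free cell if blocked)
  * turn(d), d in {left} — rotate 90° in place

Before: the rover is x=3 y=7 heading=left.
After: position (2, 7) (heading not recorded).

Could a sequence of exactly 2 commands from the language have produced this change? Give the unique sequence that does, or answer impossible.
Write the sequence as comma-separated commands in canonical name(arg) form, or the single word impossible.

key: order matters: swapping move(1) and turn(left) lands elsewhere
from: x=3 y=7 heading=left
t=1 move(1) ⇒ x=2 y=7 heading=left
t=2 turn(left) ⇒ x=2 y=7 heading=down
no rival 2-sequence matches.

move(1), turn(left)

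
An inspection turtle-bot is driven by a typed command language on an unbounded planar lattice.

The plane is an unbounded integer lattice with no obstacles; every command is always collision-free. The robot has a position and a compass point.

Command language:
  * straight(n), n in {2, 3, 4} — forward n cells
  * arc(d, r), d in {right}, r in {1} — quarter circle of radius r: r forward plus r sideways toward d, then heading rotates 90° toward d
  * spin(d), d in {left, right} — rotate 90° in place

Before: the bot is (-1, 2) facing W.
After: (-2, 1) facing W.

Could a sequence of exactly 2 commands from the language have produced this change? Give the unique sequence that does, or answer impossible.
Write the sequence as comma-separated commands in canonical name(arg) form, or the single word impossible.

key: still facing W at the end — net rotation zero over 2 steps
begin: (-1, 2) facing W
step 1 (spin(left)): (-1, 2) facing S
step 2 (arc(right, 1)): (-2, 1) facing W
no rival 2-sequence matches.

spin(left), arc(right, 1)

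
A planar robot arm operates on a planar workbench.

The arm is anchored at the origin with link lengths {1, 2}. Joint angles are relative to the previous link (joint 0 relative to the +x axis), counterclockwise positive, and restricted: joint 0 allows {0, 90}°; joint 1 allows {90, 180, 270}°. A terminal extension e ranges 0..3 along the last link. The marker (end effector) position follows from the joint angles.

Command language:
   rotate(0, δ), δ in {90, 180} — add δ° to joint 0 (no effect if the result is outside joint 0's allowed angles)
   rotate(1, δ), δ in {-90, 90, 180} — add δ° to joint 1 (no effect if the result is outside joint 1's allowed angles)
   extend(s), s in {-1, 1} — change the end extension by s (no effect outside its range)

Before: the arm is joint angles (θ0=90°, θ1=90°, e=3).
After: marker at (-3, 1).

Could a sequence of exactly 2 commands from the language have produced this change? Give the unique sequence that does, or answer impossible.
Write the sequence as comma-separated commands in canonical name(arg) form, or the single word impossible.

extend(-1), extend(-1)

from: joint angles (θ0=90°, θ1=90°, e=3)
[1] after extend(-1): joint angles (θ0=90°, θ1=90°, e=2)
[2] after extend(-1): joint angles (θ0=90°, θ1=90°, e=1)
all 49 alternatives checked — unique.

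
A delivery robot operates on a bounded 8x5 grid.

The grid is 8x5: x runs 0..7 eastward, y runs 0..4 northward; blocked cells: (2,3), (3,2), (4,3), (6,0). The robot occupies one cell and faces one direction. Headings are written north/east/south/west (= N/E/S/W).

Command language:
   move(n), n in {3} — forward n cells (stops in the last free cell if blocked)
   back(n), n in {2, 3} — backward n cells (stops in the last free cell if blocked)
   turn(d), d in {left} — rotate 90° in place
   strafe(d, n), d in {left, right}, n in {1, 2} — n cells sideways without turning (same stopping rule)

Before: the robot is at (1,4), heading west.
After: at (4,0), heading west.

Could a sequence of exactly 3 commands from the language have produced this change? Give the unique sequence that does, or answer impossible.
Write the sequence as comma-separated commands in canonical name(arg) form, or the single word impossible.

strafe(left, 2), strafe(left, 2), back(3)

key: order matters: swapping strafe(left, 2) and back(3) lands elsewhere
from: at (1,4), heading west
step 1 (strafe(left, 2)): at (1,2), heading west
step 2 (strafe(left, 2)): at (1,0), heading west
step 3 (back(3)): at (4,0), heading west
all 512 alternatives checked — unique.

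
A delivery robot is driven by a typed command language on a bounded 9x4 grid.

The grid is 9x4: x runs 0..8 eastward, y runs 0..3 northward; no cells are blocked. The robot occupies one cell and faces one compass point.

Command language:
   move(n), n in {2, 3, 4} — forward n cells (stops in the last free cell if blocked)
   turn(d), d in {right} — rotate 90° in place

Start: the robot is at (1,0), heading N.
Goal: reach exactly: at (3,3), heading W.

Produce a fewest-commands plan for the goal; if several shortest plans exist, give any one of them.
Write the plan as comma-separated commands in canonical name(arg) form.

move(4), turn(right), move(2), turn(right), turn(right)

begin: at (1,0), heading N
step 1 (move(4)): at (1,3), heading N
step 2 (turn(right)): at (1,3), heading E
step 3 (move(2)): at (3,3), heading E
step 4 (turn(right)): at (3,3), heading S
step 5 (turn(right)): at (3,3), heading W
shorter routes all fall short; 5 is best.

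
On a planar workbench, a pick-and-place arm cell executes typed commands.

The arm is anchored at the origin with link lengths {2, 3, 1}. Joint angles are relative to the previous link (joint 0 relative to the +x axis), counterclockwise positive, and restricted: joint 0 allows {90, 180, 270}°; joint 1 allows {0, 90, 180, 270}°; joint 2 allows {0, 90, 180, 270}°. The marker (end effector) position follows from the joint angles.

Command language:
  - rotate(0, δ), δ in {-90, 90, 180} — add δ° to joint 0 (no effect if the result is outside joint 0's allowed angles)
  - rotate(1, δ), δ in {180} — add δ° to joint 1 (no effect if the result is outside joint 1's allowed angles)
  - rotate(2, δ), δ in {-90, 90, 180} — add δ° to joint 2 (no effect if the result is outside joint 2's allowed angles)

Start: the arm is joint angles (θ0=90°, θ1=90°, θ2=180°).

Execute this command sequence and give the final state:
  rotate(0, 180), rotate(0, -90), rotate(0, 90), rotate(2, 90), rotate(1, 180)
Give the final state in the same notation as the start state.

t0: joint angles (θ0=90°, θ1=90°, θ2=180°)
step 1 (rotate(0, 180)): joint angles (θ0=270°, θ1=90°, θ2=180°)
step 2 (rotate(0, -90)): joint angles (θ0=180°, θ1=90°, θ2=180°)
step 3 (rotate(0, 90)): joint angles (θ0=270°, θ1=90°, θ2=180°)
step 4 (rotate(2, 90)): joint angles (θ0=270°, θ1=90°, θ2=270°)
step 5 (rotate(1, 180)): joint angles (θ0=270°, θ1=270°, θ2=270°)

joint angles (θ0=270°, θ1=270°, θ2=270°)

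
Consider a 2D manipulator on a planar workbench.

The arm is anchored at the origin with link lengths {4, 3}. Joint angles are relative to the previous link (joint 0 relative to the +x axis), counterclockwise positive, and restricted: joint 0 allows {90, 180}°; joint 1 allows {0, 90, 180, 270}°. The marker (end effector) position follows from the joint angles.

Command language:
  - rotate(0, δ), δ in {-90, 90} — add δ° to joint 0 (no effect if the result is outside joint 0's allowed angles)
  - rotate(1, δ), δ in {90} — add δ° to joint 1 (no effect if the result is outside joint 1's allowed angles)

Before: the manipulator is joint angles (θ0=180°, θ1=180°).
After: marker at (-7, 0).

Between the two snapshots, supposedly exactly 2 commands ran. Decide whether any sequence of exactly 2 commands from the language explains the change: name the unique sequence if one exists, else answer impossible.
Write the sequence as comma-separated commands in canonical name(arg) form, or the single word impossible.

rotate(1, 90), rotate(1, 90)

start: joint angles (θ0=180°, θ1=180°)
t=1 rotate(1, 90) ⇒ joint angles (θ0=180°, θ1=270°)
t=2 rotate(1, 90) ⇒ joint angles (θ0=180°, θ1=0°)
no rival 2-sequence matches.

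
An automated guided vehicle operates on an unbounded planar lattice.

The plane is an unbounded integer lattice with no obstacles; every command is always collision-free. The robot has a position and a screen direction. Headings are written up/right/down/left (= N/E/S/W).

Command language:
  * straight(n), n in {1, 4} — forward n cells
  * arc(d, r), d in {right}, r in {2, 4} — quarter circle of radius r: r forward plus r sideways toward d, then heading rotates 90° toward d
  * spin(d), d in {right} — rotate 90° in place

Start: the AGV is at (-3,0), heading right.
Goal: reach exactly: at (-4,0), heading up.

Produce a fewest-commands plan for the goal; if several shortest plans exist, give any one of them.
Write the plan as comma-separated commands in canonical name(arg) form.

t0: at (-3,0), heading right
[1] after arc(right, 4): at (1,-4), heading down
[2] after spin(right): at (1,-4), heading left
[3] after straight(1): at (0,-4), heading left
[4] after arc(right, 4): at (-4,0), heading up
minimal: 4 command(s), checked below 4.

arc(right, 4), spin(right), straight(1), arc(right, 4)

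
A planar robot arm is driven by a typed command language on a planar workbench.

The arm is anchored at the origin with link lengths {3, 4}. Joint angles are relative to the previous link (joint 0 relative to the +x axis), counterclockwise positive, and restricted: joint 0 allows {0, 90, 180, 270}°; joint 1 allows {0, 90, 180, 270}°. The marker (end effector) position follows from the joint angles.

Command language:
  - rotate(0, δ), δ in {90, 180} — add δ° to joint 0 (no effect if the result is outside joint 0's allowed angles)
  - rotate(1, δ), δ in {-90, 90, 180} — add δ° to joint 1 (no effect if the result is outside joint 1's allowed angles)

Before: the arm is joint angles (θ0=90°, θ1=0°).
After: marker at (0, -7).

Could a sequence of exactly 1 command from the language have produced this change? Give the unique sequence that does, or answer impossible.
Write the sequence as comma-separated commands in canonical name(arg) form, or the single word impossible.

rotate(0, 180)

t0: joint angles (θ0=90°, θ1=0°)
1. rotate(0, 180) → joint angles (θ0=270°, θ1=0°)
all 5 alternatives checked — unique.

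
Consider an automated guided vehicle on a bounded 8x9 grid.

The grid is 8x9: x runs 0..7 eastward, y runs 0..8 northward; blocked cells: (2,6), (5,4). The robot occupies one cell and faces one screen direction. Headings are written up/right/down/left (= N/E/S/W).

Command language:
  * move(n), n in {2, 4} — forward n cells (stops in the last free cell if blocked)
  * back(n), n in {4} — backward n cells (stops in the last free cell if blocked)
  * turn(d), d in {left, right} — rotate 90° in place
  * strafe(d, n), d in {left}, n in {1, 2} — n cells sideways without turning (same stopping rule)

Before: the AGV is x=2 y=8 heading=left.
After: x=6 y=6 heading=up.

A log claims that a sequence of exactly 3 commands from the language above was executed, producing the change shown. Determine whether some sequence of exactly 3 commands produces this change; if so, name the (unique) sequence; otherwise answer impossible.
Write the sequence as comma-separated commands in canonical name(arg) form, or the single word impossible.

back(4), strafe(left, 2), turn(right)

key: position moved to (6,6) AND the heading swung to N — translation plus rotation needed
begin: x=2 y=8 heading=left
1. back(4) → x=6 y=8 heading=left
2. strafe(left, 2) → x=6 y=6 heading=left
3. turn(right) → x=6 y=6 heading=up
all 343 alternatives checked — unique.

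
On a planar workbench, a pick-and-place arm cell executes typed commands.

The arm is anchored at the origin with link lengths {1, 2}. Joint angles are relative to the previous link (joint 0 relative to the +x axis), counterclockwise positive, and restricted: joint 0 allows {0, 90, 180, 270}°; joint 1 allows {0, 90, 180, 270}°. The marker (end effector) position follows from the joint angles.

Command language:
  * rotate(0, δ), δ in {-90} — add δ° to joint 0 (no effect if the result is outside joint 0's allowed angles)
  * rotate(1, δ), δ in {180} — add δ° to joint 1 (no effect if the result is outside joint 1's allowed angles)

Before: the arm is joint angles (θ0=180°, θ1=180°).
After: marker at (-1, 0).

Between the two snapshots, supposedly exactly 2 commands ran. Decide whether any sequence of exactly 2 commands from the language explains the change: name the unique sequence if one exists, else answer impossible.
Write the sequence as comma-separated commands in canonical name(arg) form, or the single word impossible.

rotate(0, -90), rotate(0, -90)

start: joint angles (θ0=180°, θ1=180°)
1. rotate(0, -90) → joint angles (θ0=90°, θ1=180°)
2. rotate(0, -90) → joint angles (θ0=0°, θ1=180°)
uniquely the one of 4 2-step routes that fits.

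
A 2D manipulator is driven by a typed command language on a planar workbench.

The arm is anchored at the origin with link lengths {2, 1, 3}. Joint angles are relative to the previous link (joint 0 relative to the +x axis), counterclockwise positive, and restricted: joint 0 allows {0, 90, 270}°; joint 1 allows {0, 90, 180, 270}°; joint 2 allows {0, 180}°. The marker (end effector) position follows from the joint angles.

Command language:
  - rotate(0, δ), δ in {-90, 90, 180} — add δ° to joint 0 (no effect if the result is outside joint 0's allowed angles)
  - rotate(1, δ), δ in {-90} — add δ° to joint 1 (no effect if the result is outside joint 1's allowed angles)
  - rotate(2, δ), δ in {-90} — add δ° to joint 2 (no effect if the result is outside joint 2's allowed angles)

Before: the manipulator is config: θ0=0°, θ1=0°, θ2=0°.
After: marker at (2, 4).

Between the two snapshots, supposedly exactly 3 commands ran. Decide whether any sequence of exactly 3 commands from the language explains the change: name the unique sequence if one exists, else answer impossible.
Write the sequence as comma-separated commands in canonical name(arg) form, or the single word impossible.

t0: config: θ0=0°, θ1=0°, θ2=0°
[1] after rotate(1, -90): config: θ0=0°, θ1=270°, θ2=0°
[2] after rotate(1, -90): config: θ0=0°, θ1=180°, θ2=0°
[3] after rotate(1, -90): config: θ0=0°, θ1=90°, θ2=0°
all 125 alternatives checked — unique.

rotate(1, -90), rotate(1, -90), rotate(1, -90)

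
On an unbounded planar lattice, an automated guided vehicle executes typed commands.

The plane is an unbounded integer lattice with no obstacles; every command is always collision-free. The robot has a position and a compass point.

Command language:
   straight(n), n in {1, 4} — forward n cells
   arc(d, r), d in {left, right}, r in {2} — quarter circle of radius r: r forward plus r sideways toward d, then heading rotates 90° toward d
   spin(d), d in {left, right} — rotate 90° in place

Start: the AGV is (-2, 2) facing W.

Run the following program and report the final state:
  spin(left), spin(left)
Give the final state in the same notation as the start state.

t0: (-2, 2) facing W
step 1 (spin(left)): (-2, 2) facing S
step 2 (spin(left)): (-2, 2) facing E

(-2, 2) facing E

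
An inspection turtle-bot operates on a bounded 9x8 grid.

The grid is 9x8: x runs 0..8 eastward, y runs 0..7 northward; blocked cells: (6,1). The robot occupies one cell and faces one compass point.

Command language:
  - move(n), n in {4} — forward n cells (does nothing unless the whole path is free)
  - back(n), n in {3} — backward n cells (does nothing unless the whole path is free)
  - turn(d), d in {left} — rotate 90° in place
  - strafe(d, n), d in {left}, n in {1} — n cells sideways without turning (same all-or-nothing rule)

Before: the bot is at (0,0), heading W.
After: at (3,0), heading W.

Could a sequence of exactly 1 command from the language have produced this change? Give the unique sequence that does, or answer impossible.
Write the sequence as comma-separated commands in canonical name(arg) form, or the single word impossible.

key: heading stays W — the single command does not turn
t0: at (0,0), heading W
t=1 back(3) ⇒ at (3,0), heading W
all 4 alternatives checked — unique.

back(3)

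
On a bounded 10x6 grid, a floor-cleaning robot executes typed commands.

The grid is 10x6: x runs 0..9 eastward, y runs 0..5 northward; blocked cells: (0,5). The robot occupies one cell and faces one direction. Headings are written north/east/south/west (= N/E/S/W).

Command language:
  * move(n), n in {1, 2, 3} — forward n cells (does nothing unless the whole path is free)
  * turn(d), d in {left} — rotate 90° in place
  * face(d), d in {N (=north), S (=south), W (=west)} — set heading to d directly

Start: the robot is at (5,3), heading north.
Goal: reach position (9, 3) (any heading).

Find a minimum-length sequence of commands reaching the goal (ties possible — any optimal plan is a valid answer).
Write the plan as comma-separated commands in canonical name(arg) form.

start: at (5,3), heading north
t=1 face(S) ⇒ at (5,3), heading south
t=2 turn(left) ⇒ at (5,3), heading east
t=3 move(3) ⇒ at (8,3), heading east
t=4 move(1) ⇒ at (9,3), heading east
shorter routes all fall short; 4 is best.

face(S), turn(left), move(3), move(1)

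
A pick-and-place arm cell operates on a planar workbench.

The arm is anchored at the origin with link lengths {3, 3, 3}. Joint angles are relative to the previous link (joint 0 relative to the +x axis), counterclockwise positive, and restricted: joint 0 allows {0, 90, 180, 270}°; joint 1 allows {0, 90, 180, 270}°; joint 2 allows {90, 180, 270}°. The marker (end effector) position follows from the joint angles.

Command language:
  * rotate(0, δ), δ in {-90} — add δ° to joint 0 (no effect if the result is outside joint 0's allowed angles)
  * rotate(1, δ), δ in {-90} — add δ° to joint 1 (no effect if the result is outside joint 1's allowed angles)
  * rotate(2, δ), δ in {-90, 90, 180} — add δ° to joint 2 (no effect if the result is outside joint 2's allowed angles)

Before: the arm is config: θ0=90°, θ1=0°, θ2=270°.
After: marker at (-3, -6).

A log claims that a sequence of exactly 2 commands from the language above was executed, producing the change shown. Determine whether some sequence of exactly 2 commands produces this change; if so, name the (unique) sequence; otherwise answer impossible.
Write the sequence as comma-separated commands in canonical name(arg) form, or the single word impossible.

begin: config: θ0=90°, θ1=0°, θ2=270°
[1] after rotate(0, -90): config: θ0=0°, θ1=0°, θ2=270°
[2] after rotate(0, -90): config: θ0=270°, θ1=0°, θ2=270°
no rival 2-sequence matches.

rotate(0, -90), rotate(0, -90)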